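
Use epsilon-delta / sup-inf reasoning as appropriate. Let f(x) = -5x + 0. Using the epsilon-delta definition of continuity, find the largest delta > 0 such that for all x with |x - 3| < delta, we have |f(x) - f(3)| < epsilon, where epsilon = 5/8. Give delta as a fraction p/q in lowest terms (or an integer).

We compute f(3) = -5*(3) + 0 = -15.
|f(x) - f(3)| = |-5x + 0 - (-15)| = |-5(x - 3)| = 5|x - 3|.
We need 5|x - 3| < 5/8, i.e. |x - 3| < 5/8 / 5 = 1/8.
So any delta <= 1/8 works. Conversely, if delta > 1/8, then x = 3 + 1/8 satisfies |x - 3| = 1/8 < delta but |f(x) - f(3)| = 5 * 1/8 = 5/8, which is not < 5/8; so no larger delta works.
Hence the largest such delta is 1/8.

1/8


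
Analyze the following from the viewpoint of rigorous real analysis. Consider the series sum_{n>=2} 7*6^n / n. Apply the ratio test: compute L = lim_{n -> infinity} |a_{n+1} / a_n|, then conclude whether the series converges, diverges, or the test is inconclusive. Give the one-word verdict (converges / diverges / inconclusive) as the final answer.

Let a_n denote the general term. Form the ratio a_{n+1}/a_n and simplify:
a_{n+1}/a_n = 6*n/(n + 1)
Take the limit as n -> infinity: L = 6.
Since L = 6 > 1 (or L = infinity), the ratio test implies the series diverges.

diverges


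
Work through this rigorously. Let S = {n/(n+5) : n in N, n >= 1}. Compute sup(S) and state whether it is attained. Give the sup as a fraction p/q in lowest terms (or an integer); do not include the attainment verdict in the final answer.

Analysis:
- Values: 1/6, 2/7, 3/8, 4/9, ... strictly increasing.
- Minimum is 1/6 (n=1); inf = 1/6 (attained).
- n/(n+5) = 1 - 5/(n+5) -> 1 from below as n -> infinity, and never equals 1.
- So sup = 1 (not attained).
Conclusion: sup(S) = 1, not attained in S.

1


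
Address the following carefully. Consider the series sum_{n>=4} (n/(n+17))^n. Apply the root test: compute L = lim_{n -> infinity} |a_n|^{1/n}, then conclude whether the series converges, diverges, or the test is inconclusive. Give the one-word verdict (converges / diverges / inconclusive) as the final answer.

Let a_n denote the general term. Form |a_n|^(1/n) and simplify:
|a_n|^(1/n) = n/(n + 17)
Take the limit as n -> infinity: L = 1.
Since L = 1, the root test is inconclusive. (In fact a_n = (n/(n+17))^n -> e^(-17) != 0, so the nth-term test shows divergence; but the root test itself gives no conclusion.)

inconclusive


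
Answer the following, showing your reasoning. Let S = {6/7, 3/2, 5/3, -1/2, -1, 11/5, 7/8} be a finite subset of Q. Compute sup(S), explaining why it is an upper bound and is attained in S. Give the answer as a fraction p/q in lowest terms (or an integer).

S is finite, so sup(S) = max(S).
Sorted decreasing:
11/5, 5/3, 3/2, 7/8, 6/7, -1/2, -1
The extremum is 11/5.
For every x in S, x <= 11/5. And 11/5 is in S, so it is attained.
Therefore sup(S) = 11/5.

11/5


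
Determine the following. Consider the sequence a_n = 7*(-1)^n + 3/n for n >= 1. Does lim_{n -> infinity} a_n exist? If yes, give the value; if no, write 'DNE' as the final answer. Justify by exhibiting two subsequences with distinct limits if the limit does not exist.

Examine the behaviour of a_n along subsequences.
a_{2k} = 7 + 3/(2k) -> 7. a_{2k+1} = -7 + 3/(2k+1) -> -7.
Since these two subsequential limits are 7 and -7, distinct, the full sequence cannot converge (a convergent sequence has all subsequences tending to the same limit). So lim a_n does not exist.

DNE


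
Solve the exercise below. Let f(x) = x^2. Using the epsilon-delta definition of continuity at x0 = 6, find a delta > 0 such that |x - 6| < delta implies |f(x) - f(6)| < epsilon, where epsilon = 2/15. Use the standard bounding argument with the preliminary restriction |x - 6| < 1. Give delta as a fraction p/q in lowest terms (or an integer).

Factor: |x^2 - (6)^2| = |x - 6| * |x + 6|.
Impose |x - 6| < 1 first. Then |x + 6| = |(x - 6) + 2*(6)| <= |x - 6| + 2*|6| < 1 + 12 = 13.
So |x^2 - (6)^2| < delta * 13.
We need delta * 13 <= 2/15, i.e. delta <= 2/15/13 = 2/195.
Since 2/195 < 1, this is tighter than 1; take delta = 2/195.
So delta = 2/195 works.

2/195


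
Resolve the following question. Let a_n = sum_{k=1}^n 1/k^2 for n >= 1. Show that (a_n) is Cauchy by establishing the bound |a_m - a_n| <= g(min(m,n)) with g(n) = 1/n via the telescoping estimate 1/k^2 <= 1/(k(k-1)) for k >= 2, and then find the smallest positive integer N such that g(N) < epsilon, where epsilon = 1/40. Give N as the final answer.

For m > n >= 1: |a_m - a_n| = sum_{k=n+1}^m 1/k^2.
Use 1/k^2 <= 1/(k(k-1)) = 1/(k-1) - 1/k for k >= 2:
sum_{k=n+1}^m 1/k^2 <= sum_{k=n+1}^m (1/(k-1) - 1/k) = 1/n - 1/m <= 1/n.
By symmetry the same bound holds with n,m swapped, so |a_m - a_n| <= 1/min(m,n) = g(min(m,n)). Since g(n) -> 0, (a_n) is Cauchy.
Now solve g(N) < 1/40: 1/N < 1/40 <=> N > 1/(1/40) = 40.
The smallest integer strictly greater than 40 is N = 41.
Check: g(41) = 1/41 < 1/40; g(40) = 1/40 >= 1/40. So N = 41.

41


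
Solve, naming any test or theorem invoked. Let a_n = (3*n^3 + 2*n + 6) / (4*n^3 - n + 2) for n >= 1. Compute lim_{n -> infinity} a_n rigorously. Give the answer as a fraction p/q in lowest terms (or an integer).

Divide numerator and denominator by n^3, the highest power:
numerator / n^3 = 3 + 2/n^2 + 6/n^3
denominator / n^3 = 4 - 1/n^2 + 2/n^3
As n -> infinity, all terms of the form c/n^k (k >= 1) tend to 0.
So numerator / n^3 -> 3 and denominator / n^3 -> 4.
Therefore lim a_n = 3/4.

3/4


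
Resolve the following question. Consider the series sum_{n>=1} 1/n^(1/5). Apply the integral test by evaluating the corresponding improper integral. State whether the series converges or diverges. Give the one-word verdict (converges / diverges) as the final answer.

Let f(x) = x^(-1/5). Then f is positive, continuous, and decreasing on [1, infinity), so the integral test applies.
Compute the improper integral int_{1}^infinity f(x) dx:
  antiderivative F(x) = 5*x^(4/5)/4.
  As x -> infinity, F(x) -> infinity (since p = 1/5 < 1).
  So the integral diverges. By the integral test, the series diverges.

diverges


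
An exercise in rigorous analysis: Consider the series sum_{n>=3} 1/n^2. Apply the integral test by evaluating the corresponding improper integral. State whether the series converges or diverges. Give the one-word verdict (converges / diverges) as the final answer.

Let f(x) = x^(-2). Then f is positive, continuous, and decreasing on [3, infinity), so the integral test applies.
Compute the improper integral int_{3}^infinity f(x) dx:
  antiderivative F(x) = -1/x.
  As x -> infinity, F(x) -> 0 (since p = 2 > 1).
  So int = F(infinity) - F(3) = 0 - (-1/3) = 1/3.
  Finite, so by the integral test, the series converges.

converges


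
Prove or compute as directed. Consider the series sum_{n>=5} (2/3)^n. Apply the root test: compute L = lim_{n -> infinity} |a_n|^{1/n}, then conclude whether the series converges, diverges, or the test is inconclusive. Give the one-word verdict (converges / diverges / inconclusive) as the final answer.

Let a_n denote the general term. Form |a_n|^(1/n) and simplify:
|a_n|^(1/n) = 2/3
Take the limit as n -> infinity: L = 2/3.
Since L = 2/3 < 1, the root test implies convergence.

converges


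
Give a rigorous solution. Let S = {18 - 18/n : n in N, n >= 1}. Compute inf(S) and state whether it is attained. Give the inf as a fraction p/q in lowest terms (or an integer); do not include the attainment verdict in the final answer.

Analysis:
- Values: 0, 9, 12, 27/2, ... strictly increasing.
- Minimum is 0 (n=1); inf = 0 (attained).
- 18 - 18/n -> 18 from below; sup = 18, not attained.
Conclusion: inf(S) = 0, attained in S.

0


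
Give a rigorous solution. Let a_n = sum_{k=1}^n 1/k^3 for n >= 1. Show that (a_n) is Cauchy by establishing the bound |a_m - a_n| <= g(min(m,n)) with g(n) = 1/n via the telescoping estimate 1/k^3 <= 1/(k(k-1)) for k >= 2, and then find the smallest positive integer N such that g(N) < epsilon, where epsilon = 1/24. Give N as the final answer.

For m > n >= 1: |a_m - a_n| = sum_{k=n+1}^m 1/k^3.
Use 1/k^3 <= 1/(k(k-1)) = 1/(k-1) - 1/k for k >= 2 (which holds since k^3 >= k^2 >= k(k-1) for k >= 2):
sum_{k=n+1}^m 1/k^3 <= sum_{k=n+1}^m (1/(k-1) - 1/k) = 1/n - 1/m <= 1/n.
By symmetry the same bound holds with n,m swapped, so |a_m - a_n| <= 1/min(m,n) = g(min(m,n)). Since g(n) -> 0, (a_n) is Cauchy.
Now solve g(N) < 1/24: 1/N < 1/24 <=> N > 1/(1/24) = 24.
The smallest integer strictly greater than 24 is N = 25.
Check: g(25) = 1/25 < 1/24; g(24) = 1/24 >= 1/24. So N = 25.

25


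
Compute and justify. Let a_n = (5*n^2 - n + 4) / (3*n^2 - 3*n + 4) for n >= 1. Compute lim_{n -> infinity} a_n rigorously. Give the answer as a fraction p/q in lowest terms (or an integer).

Divide numerator and denominator by n^2, the highest power:
numerator / n^2 = 5 - 1/n + 4/n^2
denominator / n^2 = 3 - 3/n + 4/n^2
As n -> infinity, all terms of the form c/n^k (k >= 1) tend to 0.
So numerator / n^2 -> 5 and denominator / n^2 -> 3.
Therefore lim a_n = 5/3.

5/3


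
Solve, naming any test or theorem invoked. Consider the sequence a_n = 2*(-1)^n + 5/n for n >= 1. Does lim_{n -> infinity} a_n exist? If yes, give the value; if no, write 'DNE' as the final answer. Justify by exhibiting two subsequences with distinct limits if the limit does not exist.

Examine the behaviour of a_n along subsequences.
a_{2k} = 2 + 5/(2k) -> 2. a_{2k+1} = -2 + 5/(2k+1) -> -2.
Since these two subsequential limits are 2 and -2, distinct, the full sequence cannot converge (a convergent sequence has all subsequences tending to the same limit). So lim a_n does not exist.

DNE


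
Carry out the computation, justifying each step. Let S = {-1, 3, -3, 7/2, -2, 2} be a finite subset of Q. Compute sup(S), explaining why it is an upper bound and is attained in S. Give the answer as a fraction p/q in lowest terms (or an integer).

S is finite, so sup(S) = max(S).
Sorted decreasing:
7/2, 3, 2, -1, -2, -3
The extremum is 7/2.
For every x in S, x <= 7/2. And 7/2 is in S, so it is attained.
Therefore sup(S) = 7/2.

7/2


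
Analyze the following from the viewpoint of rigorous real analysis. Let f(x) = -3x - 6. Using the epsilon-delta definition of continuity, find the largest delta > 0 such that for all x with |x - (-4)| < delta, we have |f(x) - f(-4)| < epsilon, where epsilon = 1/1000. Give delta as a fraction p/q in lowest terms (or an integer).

We compute f(-4) = -3*(-4) - 6 = 6.
|f(x) - f(-4)| = |-3x - 6 - (6)| = |-3(x - (-4))| = 3|x - (-4)|.
We need 3|x - (-4)| < 1/1000, i.e. |x - (-4)| < 1/1000 / 3 = 1/3000.
So any delta <= 1/3000 works. Conversely, if delta > 1/3000, then x = -4 + 1/3000 satisfies |x - (-4)| = 1/3000 < delta but |f(x) - f(-4)| = 3 * 1/3000 = 1/1000, which is not < 1/1000; so no larger delta works.
Hence the largest such delta is 1/3000.

1/3000


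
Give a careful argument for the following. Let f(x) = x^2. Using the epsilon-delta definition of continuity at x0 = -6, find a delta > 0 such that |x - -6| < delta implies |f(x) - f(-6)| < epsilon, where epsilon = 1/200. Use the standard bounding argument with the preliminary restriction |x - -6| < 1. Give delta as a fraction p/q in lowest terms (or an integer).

Factor: |x^2 - (-6)^2| = |x - -6| * |x + -6|.
Impose |x - -6| < 1 first. Then |x + -6| = |(x - -6) + 2*(-6)| <= |x - -6| + 2*|-6| < 1 + 12 = 13.
So |x^2 - (-6)^2| < delta * 13.
We need delta * 13 <= 1/200, i.e. delta <= 1/200/13 = 1/2600.
Since 1/2600 < 1, this is tighter than 1; take delta = 1/2600.
So delta = 1/2600 works.

1/2600


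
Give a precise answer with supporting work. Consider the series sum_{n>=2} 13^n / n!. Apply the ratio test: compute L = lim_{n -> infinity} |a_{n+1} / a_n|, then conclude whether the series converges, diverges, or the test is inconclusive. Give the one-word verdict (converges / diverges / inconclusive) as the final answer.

Let a_n denote the general term. Form the ratio a_{n+1}/a_n and simplify:
a_{n+1}/a_n = 13/(n + 1)
Take the limit as n -> infinity: L = 0.
Since L = 0 < 1, the ratio test implies the series converges.

converges


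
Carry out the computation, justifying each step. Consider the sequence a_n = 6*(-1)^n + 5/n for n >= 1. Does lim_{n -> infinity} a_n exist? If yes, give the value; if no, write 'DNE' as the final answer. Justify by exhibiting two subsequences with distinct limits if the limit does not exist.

Examine the behaviour of a_n along subsequences.
a_{2k} = 6 + 5/(2k) -> 6. a_{2k+1} = -6 + 5/(2k+1) -> -6.
Since these two subsequential limits are 6 and -6, distinct, the full sequence cannot converge (a convergent sequence has all subsequences tending to the same limit). So lim a_n does not exist.

DNE


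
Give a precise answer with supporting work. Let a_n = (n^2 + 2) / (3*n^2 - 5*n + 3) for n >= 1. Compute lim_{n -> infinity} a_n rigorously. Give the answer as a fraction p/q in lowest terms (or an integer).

Divide numerator and denominator by n^2, the highest power:
numerator / n^2 = 1 + 2/n^2
denominator / n^2 = 3 - 5/n + 3/n^2
As n -> infinity, all terms of the form c/n^k (k >= 1) tend to 0.
So numerator / n^2 -> 1 and denominator / n^2 -> 3.
Therefore lim a_n = 1/3.

1/3


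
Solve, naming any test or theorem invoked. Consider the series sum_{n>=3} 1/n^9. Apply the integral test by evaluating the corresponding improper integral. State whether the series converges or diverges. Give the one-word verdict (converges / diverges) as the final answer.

Let f(x) = x^(-9). Then f is positive, continuous, and decreasing on [3, infinity), so the integral test applies.
Compute the improper integral int_{3}^infinity f(x) dx:
  antiderivative F(x) = -1/(8*x^8).
  As x -> infinity, F(x) -> 0 (since p = 9 > 1).
  So int = F(infinity) - F(3) = 0 - (-1/52488) = 1/52488.
  Finite, so by the integral test, the series converges.

converges


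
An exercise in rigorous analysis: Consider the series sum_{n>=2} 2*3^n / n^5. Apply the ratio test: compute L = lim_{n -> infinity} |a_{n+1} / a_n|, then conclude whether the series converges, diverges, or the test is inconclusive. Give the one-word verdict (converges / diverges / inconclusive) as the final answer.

Let a_n denote the general term. Form the ratio a_{n+1}/a_n and simplify:
a_{n+1}/a_n = 3*n^5/(n + 1)^5
Take the limit as n -> infinity: L = 3.
Since L = 3 > 1 (or L = infinity), the ratio test implies the series diverges.

diverges


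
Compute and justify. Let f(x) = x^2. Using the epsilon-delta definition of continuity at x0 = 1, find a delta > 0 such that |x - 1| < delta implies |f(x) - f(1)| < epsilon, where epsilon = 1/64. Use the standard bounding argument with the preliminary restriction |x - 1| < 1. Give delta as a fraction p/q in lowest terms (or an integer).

Factor: |x^2 - (1)^2| = |x - 1| * |x + 1|.
Impose |x - 1| < 1 first. Then |x + 1| = |(x - 1) + 2*(1)| <= |x - 1| + 2*|1| < 1 + 2 = 3.
So |x^2 - (1)^2| < delta * 3.
We need delta * 3 <= 1/64, i.e. delta <= 1/64/3 = 1/192.
Since 1/192 < 1, this is tighter than 1; take delta = 1/192.
So delta = 1/192 works.

1/192


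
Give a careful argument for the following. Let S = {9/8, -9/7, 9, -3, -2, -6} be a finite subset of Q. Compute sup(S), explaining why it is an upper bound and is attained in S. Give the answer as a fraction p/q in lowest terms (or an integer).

S is finite, so sup(S) = max(S).
Sorted decreasing:
9, 9/8, -9/7, -2, -3, -6
The extremum is 9.
For every x in S, x <= 9. And 9 is in S, so it is attained.
Therefore sup(S) = 9.

9


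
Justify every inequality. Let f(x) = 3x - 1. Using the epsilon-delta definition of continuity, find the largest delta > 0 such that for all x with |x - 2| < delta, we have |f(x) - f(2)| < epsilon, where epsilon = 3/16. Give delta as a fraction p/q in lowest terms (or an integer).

We compute f(2) = 3*(2) - 1 = 5.
|f(x) - f(2)| = |3x - 1 - (5)| = |3(x - 2)| = 3|x - 2|.
We need 3|x - 2| < 3/16, i.e. |x - 2| < 3/16 / 3 = 1/16.
So any delta <= 1/16 works. Conversely, if delta > 1/16, then x = 2 + 1/16 satisfies |x - 2| = 1/16 < delta but |f(x) - f(2)| = 3 * 1/16 = 3/16, which is not < 3/16; so no larger delta works.
Hence the largest such delta is 1/16.

1/16


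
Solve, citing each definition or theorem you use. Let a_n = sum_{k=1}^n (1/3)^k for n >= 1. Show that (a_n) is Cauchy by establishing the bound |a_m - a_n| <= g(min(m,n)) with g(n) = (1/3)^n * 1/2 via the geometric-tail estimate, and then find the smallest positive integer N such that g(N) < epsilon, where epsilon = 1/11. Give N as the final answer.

For m > n >= 1: |a_m - a_n| = sum_{k=n+1}^m (1/3)^k < sum_{k=n+1}^infinity (1/3)^k = (1/3)^(n+1) / (1 - 1/3) = (1/3)^n * (1/3) * (3/2) = (1/3)^n * 1/2.
So g(n) = (1/3)^n / 2. Since g(n) -> 0, (a_n) is Cauchy.
Now solve g(N) < 1/11: (1/3)^N / 2 < 1/11 <=> 3^N > 1 / (2 * 1/11) = 11/2.
Check powers of 3: 3^1 = 3 <= 11/2, 3^2 = 9 > 11/2.
So the smallest such N is 2. Check: g(2) = 1/(2 * 9) = 1/18 < 1/11.

2


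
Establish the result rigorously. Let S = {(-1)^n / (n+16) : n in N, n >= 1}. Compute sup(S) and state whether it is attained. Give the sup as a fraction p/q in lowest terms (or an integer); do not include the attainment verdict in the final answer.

Analysis:
- Values: -1/17, 1/18, -1/19, 1/20, -1/21, ...
- Positive terms (even n): 1/(2+16), 1/(4+16), ... decreasing -> max = 1/18 (n=2).
- Negative terms (odd n): -1/(1+16), -1/(3+16), ... increasing -> min = -1/17 (n=1).
- So sup = 1/18 (attained at n=2); inf = -1/17 (attained at n=1).
Conclusion: sup(S) = 1/18, attained in S.

1/18


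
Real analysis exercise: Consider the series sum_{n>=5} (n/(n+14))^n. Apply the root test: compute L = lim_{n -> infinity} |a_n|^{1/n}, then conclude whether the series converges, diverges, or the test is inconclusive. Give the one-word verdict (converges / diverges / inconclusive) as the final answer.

Let a_n denote the general term. Form |a_n|^(1/n) and simplify:
|a_n|^(1/n) = n/(n + 14)
Take the limit as n -> infinity: L = 1.
Since L = 1, the root test is inconclusive. (In fact a_n = (n/(n+14))^n -> e^(-14) != 0, so the nth-term test shows divergence; but the root test itself gives no conclusion.)

inconclusive


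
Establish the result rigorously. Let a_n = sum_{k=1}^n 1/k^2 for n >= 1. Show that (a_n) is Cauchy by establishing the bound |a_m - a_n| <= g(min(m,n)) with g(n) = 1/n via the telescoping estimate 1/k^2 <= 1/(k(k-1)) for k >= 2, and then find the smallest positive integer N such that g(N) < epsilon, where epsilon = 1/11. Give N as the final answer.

For m > n >= 1: |a_m - a_n| = sum_{k=n+1}^m 1/k^2.
Use 1/k^2 <= 1/(k(k-1)) = 1/(k-1) - 1/k for k >= 2:
sum_{k=n+1}^m 1/k^2 <= sum_{k=n+1}^m (1/(k-1) - 1/k) = 1/n - 1/m <= 1/n.
By symmetry the same bound holds with n,m swapped, so |a_m - a_n| <= 1/min(m,n) = g(min(m,n)). Since g(n) -> 0, (a_n) is Cauchy.
Now solve g(N) < 1/11: 1/N < 1/11 <=> N > 1/(1/11) = 11.
The smallest integer strictly greater than 11 is N = 12.
Check: g(12) = 1/12 < 1/11; g(11) = 1/11 >= 1/11. So N = 12.

12


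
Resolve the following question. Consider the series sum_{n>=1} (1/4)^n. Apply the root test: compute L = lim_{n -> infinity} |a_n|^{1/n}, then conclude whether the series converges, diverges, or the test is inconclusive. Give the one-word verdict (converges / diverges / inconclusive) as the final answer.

Let a_n denote the general term. Form |a_n|^(1/n) and simplify:
|a_n|^(1/n) = 1/4
Take the limit as n -> infinity: L = 1/4.
Since L = 1/4 < 1, the root test implies convergence.

converges


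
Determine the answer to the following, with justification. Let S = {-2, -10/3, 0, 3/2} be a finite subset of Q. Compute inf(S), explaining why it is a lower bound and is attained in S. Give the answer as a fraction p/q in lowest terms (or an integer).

S is finite, so inf(S) = min(S).
Sorted increasing:
-10/3, -2, 0, 3/2
The extremum is -10/3.
For every x in S, x >= -10/3. And -10/3 is in S, so it is attained.
Therefore inf(S) = -10/3.

-10/3


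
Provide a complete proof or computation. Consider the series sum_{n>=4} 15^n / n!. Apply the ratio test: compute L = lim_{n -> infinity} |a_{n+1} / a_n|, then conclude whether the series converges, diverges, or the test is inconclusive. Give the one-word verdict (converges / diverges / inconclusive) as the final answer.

Let a_n denote the general term. Form the ratio a_{n+1}/a_n and simplify:
a_{n+1}/a_n = 15/(n + 1)
Take the limit as n -> infinity: L = 0.
Since L = 0 < 1, the ratio test implies the series converges.

converges


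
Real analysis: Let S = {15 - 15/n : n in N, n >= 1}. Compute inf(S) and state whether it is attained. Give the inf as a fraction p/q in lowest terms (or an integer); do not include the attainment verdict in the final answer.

Analysis:
- Values: 0, 15/2, 10, 45/4, ... strictly increasing.
- Minimum is 0 (n=1); inf = 0 (attained).
- 15 - 15/n -> 15 from below; sup = 15, not attained.
Conclusion: inf(S) = 0, attained in S.

0


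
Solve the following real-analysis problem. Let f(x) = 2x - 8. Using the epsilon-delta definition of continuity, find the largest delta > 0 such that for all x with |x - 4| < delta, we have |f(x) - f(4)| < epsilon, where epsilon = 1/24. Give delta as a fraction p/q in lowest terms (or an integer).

We compute f(4) = 2*(4) - 8 = 0.
|f(x) - f(4)| = |2x - 8 - (0)| = |2(x - 4)| = 2|x - 4|.
We need 2|x - 4| < 1/24, i.e. |x - 4| < 1/24 / 2 = 1/48.
So any delta <= 1/48 works. Conversely, if delta > 1/48, then x = 4 + 1/48 satisfies |x - 4| = 1/48 < delta but |f(x) - f(4)| = 2 * 1/48 = 1/24, which is not < 1/24; so no larger delta works.
Hence the largest such delta is 1/48.

1/48


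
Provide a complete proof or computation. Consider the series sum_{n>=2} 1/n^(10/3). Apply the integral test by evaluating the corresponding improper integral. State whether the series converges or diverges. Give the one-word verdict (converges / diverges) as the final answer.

Let f(x) = x^(-10/3). Then f is positive, continuous, and decreasing on [2, infinity), so the integral test applies.
Compute the improper integral int_{2}^infinity f(x) dx:
  antiderivative F(x) = -3/(7*x^(7/3)).
  As x -> infinity, F(x) -> 0 (since p = 10/3 > 1).
  So int = F(infinity) - F(2) = 0 - (-3*2^(2/3)/56) = 3*2^(2/3)/56.
  Finite, so by the integral test, the series converges.

converges


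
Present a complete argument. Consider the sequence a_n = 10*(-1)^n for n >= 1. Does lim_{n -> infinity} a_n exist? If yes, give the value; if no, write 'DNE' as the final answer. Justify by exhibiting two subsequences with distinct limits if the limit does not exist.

Examine the behaviour of a_n along subsequences.
Even-n subsequence a_{2k} = 10 -> 10. Odd-n subsequence a_{2k+1} = -10 -> -10.
Since these two subsequential limits are 10 and -10, distinct, the full sequence cannot converge (a convergent sequence has all subsequences tending to the same limit). So lim a_n does not exist.

DNE


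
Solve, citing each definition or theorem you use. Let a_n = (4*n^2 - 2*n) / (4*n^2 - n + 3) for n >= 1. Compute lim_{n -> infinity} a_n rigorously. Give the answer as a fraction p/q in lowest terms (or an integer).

Divide numerator and denominator by n^2, the highest power:
numerator / n^2 = 4 - 2/n
denominator / n^2 = 4 - 1/n + 3/n^2
As n -> infinity, all terms of the form c/n^k (k >= 1) tend to 0.
So numerator / n^2 -> 4 and denominator / n^2 -> 4.
Therefore lim a_n = 1.

1


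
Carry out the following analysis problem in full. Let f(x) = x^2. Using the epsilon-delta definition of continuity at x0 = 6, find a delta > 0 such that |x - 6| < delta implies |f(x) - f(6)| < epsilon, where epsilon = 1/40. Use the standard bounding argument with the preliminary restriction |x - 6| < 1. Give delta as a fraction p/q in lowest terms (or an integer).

Factor: |x^2 - (6)^2| = |x - 6| * |x + 6|.
Impose |x - 6| < 1 first. Then |x + 6| = |(x - 6) + 2*(6)| <= |x - 6| + 2*|6| < 1 + 12 = 13.
So |x^2 - (6)^2| < delta * 13.
We need delta * 13 <= 1/40, i.e. delta <= 1/40/13 = 1/520.
Since 1/520 < 1, this is tighter than 1; take delta = 1/520.
So delta = 1/520 works.

1/520


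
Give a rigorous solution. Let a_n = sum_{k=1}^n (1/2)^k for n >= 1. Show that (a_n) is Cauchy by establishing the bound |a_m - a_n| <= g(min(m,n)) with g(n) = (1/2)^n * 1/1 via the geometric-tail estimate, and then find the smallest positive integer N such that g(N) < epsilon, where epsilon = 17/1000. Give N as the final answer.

For m > n >= 1: |a_m - a_n| = sum_{k=n+1}^m (1/2)^k < sum_{k=n+1}^infinity (1/2)^k = (1/2)^(n+1) / (1 - 1/2) = (1/2)^n * (1/2) * (2/1) = (1/2)^n * 1/1.
So g(n) = (1/2)^n / 1. Since g(n) -> 0, (a_n) is Cauchy.
Now solve g(N) < 17/1000: (1/2)^N / 1 < 17/1000 <=> 2^N > 1 / (1 * 17/1000) = 1000/17.
Check powers of 2: 2^5 = 32 <= 1000/17, 2^6 = 64 > 1000/17.
So the smallest such N is 6. Check: g(6) = 1/(1 * 64) = 1/64 < 17/1000.

6


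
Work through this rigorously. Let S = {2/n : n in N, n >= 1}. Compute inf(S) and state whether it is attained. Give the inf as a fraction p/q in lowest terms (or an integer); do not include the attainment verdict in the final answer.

Analysis:
- Values: 2, 1, 2/3, 1/2, ... strictly decreasing.
- The maximum is 2 (n=1); sup = 2 (attained).
- The set is bounded below by 0; 2/n -> 0 so 0 is the greatest lower bound.
- 0 is not in the set, so inf = 0 is not attained.
Conclusion: inf(S) = 0, not attained in S.

0


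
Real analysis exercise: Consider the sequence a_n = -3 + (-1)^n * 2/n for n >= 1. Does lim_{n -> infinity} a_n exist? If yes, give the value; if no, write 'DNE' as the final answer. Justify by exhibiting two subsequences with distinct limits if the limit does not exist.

Examine the behaviour of a_n along subsequences.
Even-n subsequence a_{2k} = -3 + 2/(2k) -> -3. Odd-n subsequence a_{2k+1} = -3 - 2/(2k+1) -> -3. Both tend to -3, which suggests the limit is -3; verify directly.
|a_n - (-3)| = |(-1)^n * 2/n| = 2/n for every n >= 1.
Given epsilon > 0, choose a positive integer N > 2/epsilon. Then for all n >= N, |a_n - (-3)| = 2/n <= 2/N < epsilon.
So by the definition of the limit, lim a_n exists and equals -3.

-3


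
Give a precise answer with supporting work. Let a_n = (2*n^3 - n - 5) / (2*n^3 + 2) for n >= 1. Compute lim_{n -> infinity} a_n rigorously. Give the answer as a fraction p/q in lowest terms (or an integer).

Divide numerator and denominator by n^3, the highest power:
numerator / n^3 = 2 - 1/n^2 - 5/n^3
denominator / n^3 = 2 + 2/n^3
As n -> infinity, all terms of the form c/n^k (k >= 1) tend to 0.
So numerator / n^3 -> 2 and denominator / n^3 -> 2.
Therefore lim a_n = 1.

1


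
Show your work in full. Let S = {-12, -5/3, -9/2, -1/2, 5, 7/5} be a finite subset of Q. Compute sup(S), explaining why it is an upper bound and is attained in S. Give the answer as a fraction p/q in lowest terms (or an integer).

S is finite, so sup(S) = max(S).
Sorted decreasing:
5, 7/5, -1/2, -5/3, -9/2, -12
The extremum is 5.
For every x in S, x <= 5. And 5 is in S, so it is attained.
Therefore sup(S) = 5.

5


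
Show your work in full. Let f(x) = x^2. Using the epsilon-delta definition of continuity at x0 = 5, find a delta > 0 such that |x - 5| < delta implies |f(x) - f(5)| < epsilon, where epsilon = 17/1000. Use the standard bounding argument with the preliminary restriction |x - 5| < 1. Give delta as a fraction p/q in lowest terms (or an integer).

Factor: |x^2 - (5)^2| = |x - 5| * |x + 5|.
Impose |x - 5| < 1 first. Then |x + 5| = |(x - 5) + 2*(5)| <= |x - 5| + 2*|5| < 1 + 10 = 11.
So |x^2 - (5)^2| < delta * 11.
We need delta * 11 <= 17/1000, i.e. delta <= 17/1000/11 = 17/11000.
Since 17/11000 < 1, this is tighter than 1; take delta = 17/11000.
So delta = 17/11000 works.

17/11000


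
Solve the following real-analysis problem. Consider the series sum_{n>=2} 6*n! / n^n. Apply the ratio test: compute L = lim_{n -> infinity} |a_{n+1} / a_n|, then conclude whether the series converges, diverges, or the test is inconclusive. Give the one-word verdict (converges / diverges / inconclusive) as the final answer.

Let a_n denote the general term. Form the ratio a_{n+1}/a_n and simplify:
a_{n+1}/a_n = (n/(n + 1))^n
Take the limit as n -> infinity: L = exp(-1).
Since L = exp(-1) < 1, the ratio test implies the series converges.

converges


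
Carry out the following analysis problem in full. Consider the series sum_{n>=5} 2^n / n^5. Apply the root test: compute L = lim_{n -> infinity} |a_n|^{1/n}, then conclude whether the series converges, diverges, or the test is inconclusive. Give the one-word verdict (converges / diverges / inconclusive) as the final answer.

Let a_n denote the general term. Form |a_n|^(1/n) and simplify:
|a_n|^(1/n) = 2/n^(5/n)
Take the limit as n -> infinity: L = 2.
Since L = 2 > 1, the root test implies divergence.

diverges


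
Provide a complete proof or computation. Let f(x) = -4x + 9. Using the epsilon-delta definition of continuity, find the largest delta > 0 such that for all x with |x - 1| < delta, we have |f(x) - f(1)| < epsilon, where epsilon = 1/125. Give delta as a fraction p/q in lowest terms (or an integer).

We compute f(1) = -4*(1) + 9 = 5.
|f(x) - f(1)| = |-4x + 9 - (5)| = |-4(x - 1)| = 4|x - 1|.
We need 4|x - 1| < 1/125, i.e. |x - 1| < 1/125 / 4 = 1/500.
So any delta <= 1/500 works. Conversely, if delta > 1/500, then x = 1 + 1/500 satisfies |x - 1| = 1/500 < delta but |f(x) - f(1)| = 4 * 1/500 = 1/125, which is not < 1/125; so no larger delta works.
Hence the largest such delta is 1/500.

1/500


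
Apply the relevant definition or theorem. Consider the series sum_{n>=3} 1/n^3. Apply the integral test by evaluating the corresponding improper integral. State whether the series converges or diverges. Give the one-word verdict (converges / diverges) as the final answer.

Let f(x) = x^(-3). Then f is positive, continuous, and decreasing on [3, infinity), so the integral test applies.
Compute the improper integral int_{3}^infinity f(x) dx:
  antiderivative F(x) = -1/(2*x^2).
  As x -> infinity, F(x) -> 0 (since p = 3 > 1).
  So int = F(infinity) - F(3) = 0 - (-1/18) = 1/18.
  Finite, so by the integral test, the series converges.

converges


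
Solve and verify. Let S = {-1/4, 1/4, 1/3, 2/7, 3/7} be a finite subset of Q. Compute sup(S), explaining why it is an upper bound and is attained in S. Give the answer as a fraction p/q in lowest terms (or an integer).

S is finite, so sup(S) = max(S).
Sorted decreasing:
3/7, 1/3, 2/7, 1/4, -1/4
The extremum is 3/7.
For every x in S, x <= 3/7. And 3/7 is in S, so it is attained.
Therefore sup(S) = 3/7.

3/7


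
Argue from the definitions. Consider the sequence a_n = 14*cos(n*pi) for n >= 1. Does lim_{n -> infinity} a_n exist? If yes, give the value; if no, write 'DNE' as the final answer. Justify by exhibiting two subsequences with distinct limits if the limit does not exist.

Examine the behaviour of a_n along subsequences.
cos(n*pi) = (-1)^n, so a_n = 14*(-1)^n. a_{2k} = 14 -> 14. a_{2k+1} = -14 -> -14.
Since these two subsequential limits are 14 and -14, distinct, the full sequence cannot converge (a convergent sequence has all subsequences tending to the same limit). So lim a_n does not exist.

DNE


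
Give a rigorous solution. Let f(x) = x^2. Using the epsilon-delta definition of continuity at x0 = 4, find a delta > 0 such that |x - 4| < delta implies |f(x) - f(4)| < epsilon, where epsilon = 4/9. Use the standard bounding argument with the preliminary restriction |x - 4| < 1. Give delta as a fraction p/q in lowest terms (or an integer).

Factor: |x^2 - (4)^2| = |x - 4| * |x + 4|.
Impose |x - 4| < 1 first. Then |x + 4| = |(x - 4) + 2*(4)| <= |x - 4| + 2*|4| < 1 + 8 = 9.
So |x^2 - (4)^2| < delta * 9.
We need delta * 9 <= 4/9, i.e. delta <= 4/9/9 = 4/81.
Since 4/81 < 1, this is tighter than 1; take delta = 4/81.
So delta = 4/81 works.

4/81


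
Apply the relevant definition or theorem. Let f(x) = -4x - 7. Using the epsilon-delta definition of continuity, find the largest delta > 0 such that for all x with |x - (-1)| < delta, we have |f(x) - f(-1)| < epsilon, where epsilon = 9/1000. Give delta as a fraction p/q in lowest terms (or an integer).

We compute f(-1) = -4*(-1) - 7 = -3.
|f(x) - f(-1)| = |-4x - 7 - (-3)| = |-4(x - (-1))| = 4|x - (-1)|.
We need 4|x - (-1)| < 9/1000, i.e. |x - (-1)| < 9/1000 / 4 = 9/4000.
So any delta <= 9/4000 works. Conversely, if delta > 9/4000, then x = -1 + 9/4000 satisfies |x - (-1)| = 9/4000 < delta but |f(x) - f(-1)| = 4 * 9/4000 = 9/1000, which is not < 9/1000; so no larger delta works.
Hence the largest such delta is 9/4000.

9/4000


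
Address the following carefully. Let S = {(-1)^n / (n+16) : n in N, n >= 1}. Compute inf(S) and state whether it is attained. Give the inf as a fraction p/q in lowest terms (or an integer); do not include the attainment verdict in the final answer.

Analysis:
- Values: -1/17, 1/18, -1/19, 1/20, -1/21, ...
- Positive terms (even n): 1/(2+16), 1/(4+16), ... decreasing -> max = 1/18 (n=2).
- Negative terms (odd n): -1/(1+16), -1/(3+16), ... increasing -> min = -1/17 (n=1).
- So sup = 1/18 (attained at n=2); inf = -1/17 (attained at n=1).
Conclusion: inf(S) = -1/17, attained in S.

-1/17


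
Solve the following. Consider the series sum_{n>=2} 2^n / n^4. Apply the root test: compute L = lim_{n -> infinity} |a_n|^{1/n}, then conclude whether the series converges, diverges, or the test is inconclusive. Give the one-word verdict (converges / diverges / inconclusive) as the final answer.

Let a_n denote the general term. Form |a_n|^(1/n) and simplify:
|a_n|^(1/n) = 2/n^(4/n)
Take the limit as n -> infinity: L = 2.
Since L = 2 > 1, the root test implies divergence.

diverges


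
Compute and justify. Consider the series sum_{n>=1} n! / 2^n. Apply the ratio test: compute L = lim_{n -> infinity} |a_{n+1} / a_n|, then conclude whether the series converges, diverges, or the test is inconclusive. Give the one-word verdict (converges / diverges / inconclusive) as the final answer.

Let a_n denote the general term. Form the ratio a_{n+1}/a_n and simplify:
a_{n+1}/a_n = n/2 + 1/2
Take the limit as n -> infinity: L = infinity.
Since L = infinity > 1 (or L = infinity), the ratio test implies the series diverges.

diverges


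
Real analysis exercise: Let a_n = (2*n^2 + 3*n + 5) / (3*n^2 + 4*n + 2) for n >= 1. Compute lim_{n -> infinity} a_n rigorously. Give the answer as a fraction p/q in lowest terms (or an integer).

Divide numerator and denominator by n^2, the highest power:
numerator / n^2 = 2 + 3/n + 5/n^2
denominator / n^2 = 3 + 4/n + 2/n^2
As n -> infinity, all terms of the form c/n^k (k >= 1) tend to 0.
So numerator / n^2 -> 2 and denominator / n^2 -> 3.
Therefore lim a_n = 2/3.

2/3


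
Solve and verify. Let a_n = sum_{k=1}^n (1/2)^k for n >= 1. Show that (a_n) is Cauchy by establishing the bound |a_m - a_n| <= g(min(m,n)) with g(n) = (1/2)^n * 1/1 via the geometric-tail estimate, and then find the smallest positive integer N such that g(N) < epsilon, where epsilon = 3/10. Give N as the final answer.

For m > n >= 1: |a_m - a_n| = sum_{k=n+1}^m (1/2)^k < sum_{k=n+1}^infinity (1/2)^k = (1/2)^(n+1) / (1 - 1/2) = (1/2)^n * (1/2) * (2/1) = (1/2)^n * 1/1.
So g(n) = (1/2)^n / 1. Since g(n) -> 0, (a_n) is Cauchy.
Now solve g(N) < 3/10: (1/2)^N / 1 < 3/10 <=> 2^N > 1 / (1 * 3/10) = 10/3.
Check powers of 2: 2^1 = 2 <= 10/3, 2^2 = 4 > 10/3.
So the smallest such N is 2. Check: g(2) = 1/(1 * 4) = 1/4 < 3/10.

2


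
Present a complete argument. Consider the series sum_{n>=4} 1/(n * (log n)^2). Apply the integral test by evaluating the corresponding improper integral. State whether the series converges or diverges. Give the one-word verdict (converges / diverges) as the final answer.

Let f(x) = 1/(x*log(x)^2). Then f is positive, continuous, and decreasing on [4, infinity), so the integral test applies.
Compute the improper integral int_{4}^infinity f(x) dx:
  antiderivative F(x) = -1/log(x).
  F(x) -> 0 as x -> infinity.  int = 0 - F(4) = 1/log(4) < infinity. By the integral test, the series converges.

converges


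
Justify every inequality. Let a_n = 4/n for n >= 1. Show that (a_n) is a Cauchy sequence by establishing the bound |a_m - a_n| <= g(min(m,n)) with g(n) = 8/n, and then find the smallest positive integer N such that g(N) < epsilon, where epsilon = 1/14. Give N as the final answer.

For any m, n >= 1, by the triangle inequality:
|a_m - a_n| = |4/m - 4/n| <= 4*1/m + 4*1/n <= 8/min(m,n).
So g(n) = 8/n bounds the Cauchy difference. Since g(n) -> 0, (a_n) is Cauchy.
Now solve g(N) < 1/14: 8/N < 1/14 <=> N > 8 / (1/14) = 112.
The smallest integer strictly greater than 112 is N = 113.
Check: g(113) = 8/113 = 8/113 < 1/14; g(112) = 1/14 >= 1/14. So N = 113.

113


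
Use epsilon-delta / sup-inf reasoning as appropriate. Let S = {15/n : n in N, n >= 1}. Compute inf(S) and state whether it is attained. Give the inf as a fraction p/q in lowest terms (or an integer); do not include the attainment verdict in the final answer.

Analysis:
- Values: 15, 15/2, 5, 15/4, ... strictly decreasing.
- The maximum is 15 (n=1); sup = 15 (attained).
- The set is bounded below by 0; 15/n -> 0 so 0 is the greatest lower bound.
- 0 is not in the set, so inf = 0 is not attained.
Conclusion: inf(S) = 0, not attained in S.

0


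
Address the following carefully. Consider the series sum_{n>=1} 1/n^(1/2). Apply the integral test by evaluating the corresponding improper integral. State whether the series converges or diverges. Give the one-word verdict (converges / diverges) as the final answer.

Let f(x) = 1/sqrt(x). Then f is positive, continuous, and decreasing on [1, infinity), so the integral test applies.
Compute the improper integral int_{1}^infinity f(x) dx:
  antiderivative F(x) = 2*sqrt(x).
  As x -> infinity, F(x) -> infinity (since p = 1/2 < 1).
  So the integral diverges. By the integral test, the series diverges.

diverges


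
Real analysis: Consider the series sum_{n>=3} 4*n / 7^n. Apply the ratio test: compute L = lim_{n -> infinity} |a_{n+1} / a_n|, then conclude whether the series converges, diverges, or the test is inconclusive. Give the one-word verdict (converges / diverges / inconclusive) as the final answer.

Let a_n denote the general term. Form the ratio a_{n+1}/a_n and simplify:
a_{n+1}/a_n = (n + 1)/(7*n)
Take the limit as n -> infinity: L = 1/7.
Since L = 1/7 < 1, the ratio test implies the series converges.

converges


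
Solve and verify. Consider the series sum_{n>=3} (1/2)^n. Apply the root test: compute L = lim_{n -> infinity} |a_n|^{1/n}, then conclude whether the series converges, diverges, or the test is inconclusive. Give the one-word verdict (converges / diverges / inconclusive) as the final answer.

Let a_n denote the general term. Form |a_n|^(1/n) and simplify:
|a_n|^(1/n) = 1/2
Take the limit as n -> infinity: L = 1/2.
Since L = 1/2 < 1, the root test implies convergence.

converges


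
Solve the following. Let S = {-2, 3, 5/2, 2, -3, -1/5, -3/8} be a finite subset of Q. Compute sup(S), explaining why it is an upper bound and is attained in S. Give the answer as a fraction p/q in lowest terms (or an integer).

S is finite, so sup(S) = max(S).
Sorted decreasing:
3, 5/2, 2, -1/5, -3/8, -2, -3
The extremum is 3.
For every x in S, x <= 3. And 3 is in S, so it is attained.
Therefore sup(S) = 3.

3


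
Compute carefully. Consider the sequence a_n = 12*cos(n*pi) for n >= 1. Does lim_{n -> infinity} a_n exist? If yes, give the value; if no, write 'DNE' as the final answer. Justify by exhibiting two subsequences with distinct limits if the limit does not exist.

Examine the behaviour of a_n along subsequences.
cos(n*pi) = (-1)^n, so a_n = 12*(-1)^n. a_{2k} = 12 -> 12. a_{2k+1} = -12 -> -12.
Since these two subsequential limits are 12 and -12, distinct, the full sequence cannot converge (a convergent sequence has all subsequences tending to the same limit). So lim a_n does not exist.

DNE


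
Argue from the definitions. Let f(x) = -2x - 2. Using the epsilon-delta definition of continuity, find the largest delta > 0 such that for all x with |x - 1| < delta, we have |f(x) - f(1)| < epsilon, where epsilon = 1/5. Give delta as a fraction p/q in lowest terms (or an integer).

We compute f(1) = -2*(1) - 2 = -4.
|f(x) - f(1)| = |-2x - 2 - (-4)| = |-2(x - 1)| = 2|x - 1|.
We need 2|x - 1| < 1/5, i.e. |x - 1| < 1/5 / 2 = 1/10.
So any delta <= 1/10 works. Conversely, if delta > 1/10, then x = 1 + 1/10 satisfies |x - 1| = 1/10 < delta but |f(x) - f(1)| = 2 * 1/10 = 1/5, which is not < 1/5; so no larger delta works.
Hence the largest such delta is 1/10.

1/10
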